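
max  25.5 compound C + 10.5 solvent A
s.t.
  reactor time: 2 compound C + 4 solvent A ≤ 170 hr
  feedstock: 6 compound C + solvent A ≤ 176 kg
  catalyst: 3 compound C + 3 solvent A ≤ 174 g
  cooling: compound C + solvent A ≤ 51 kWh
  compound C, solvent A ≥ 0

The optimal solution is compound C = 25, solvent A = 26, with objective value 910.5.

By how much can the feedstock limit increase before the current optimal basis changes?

Binding constraints: feedstock, cooling. The basis is B = [[6,1],[1,1]] with det 5.
Per unit increase in feedstock, x* moves by d = (0.2, -0.2).
The basis stays optimal until solvent A reaches 0; allowable increase = 130 kg.

130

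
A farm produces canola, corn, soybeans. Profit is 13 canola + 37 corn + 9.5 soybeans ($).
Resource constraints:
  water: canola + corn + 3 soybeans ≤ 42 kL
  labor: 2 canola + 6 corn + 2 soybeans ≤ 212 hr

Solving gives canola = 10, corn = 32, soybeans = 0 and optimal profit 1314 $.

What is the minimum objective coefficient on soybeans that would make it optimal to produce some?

15

At the optimum: water uses 42 of 42 (binding); labor uses 212 of 212 (binding).
The binding rows give the dual system: 1·y_water + 2·y_labor = 13 and 1·y_water + 6·y_labor = 37.
Solving: y_water = 1, y_labor = 6.
soybeans enters the basis when its profit ≥ yᵀa₃ = 1·3 + 6·2 = 15.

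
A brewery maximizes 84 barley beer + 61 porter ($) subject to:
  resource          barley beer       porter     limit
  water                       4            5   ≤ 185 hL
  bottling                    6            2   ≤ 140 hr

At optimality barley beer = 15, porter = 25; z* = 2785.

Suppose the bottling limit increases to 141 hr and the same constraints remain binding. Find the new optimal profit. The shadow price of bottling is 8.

2793

Δb = 1, so new z* = 2785 + (8)·(1) = 2785 + 8 = 2793.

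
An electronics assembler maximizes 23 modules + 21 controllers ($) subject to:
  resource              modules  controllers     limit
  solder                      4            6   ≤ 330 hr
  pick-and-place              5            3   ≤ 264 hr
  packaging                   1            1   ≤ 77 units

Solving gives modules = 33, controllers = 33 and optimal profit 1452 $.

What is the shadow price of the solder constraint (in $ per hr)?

Check each constraint at x*: solder 330/330 (tight); pick-and-place 264/264 (tight); packaging 66/77 (slack 11).
Slack constraints have shadow price 0 (complementary slackness).
From A_Bᵀ y = c: 4·y_solder + 5·y_pick-and-place = 23; 6·y_solder + 3·y_pick-and-place = 21.
This yields shadow prices y_solder = 2, y_pick-and-place = 3.
Shadow price of solder = 2.

2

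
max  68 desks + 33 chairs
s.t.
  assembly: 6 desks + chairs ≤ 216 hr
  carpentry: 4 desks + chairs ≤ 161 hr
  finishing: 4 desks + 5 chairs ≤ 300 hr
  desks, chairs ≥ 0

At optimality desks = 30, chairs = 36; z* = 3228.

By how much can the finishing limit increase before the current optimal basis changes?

Binding constraints: assembly, finishing. The basis is B = [[6,1],[4,5]] with det 26.
Per unit increase in finishing, x* moves by d = (-0.0385, 0.2308).
The basis stays optimal until carpentry becomes binding; allowable increase = 65 hr.

65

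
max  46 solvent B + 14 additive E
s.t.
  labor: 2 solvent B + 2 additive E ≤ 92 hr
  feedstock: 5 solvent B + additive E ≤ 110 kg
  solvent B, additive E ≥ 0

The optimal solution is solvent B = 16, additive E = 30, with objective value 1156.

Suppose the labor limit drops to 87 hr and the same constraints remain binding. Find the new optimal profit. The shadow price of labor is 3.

Δb = -5, so new z* = 1156 + (3)·(-5) = 1156 − 15 = 1141.

1141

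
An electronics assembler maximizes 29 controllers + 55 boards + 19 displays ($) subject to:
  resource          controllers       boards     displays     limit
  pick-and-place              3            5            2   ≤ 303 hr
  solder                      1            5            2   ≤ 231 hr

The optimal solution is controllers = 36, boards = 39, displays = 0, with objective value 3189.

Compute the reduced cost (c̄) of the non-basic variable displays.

At the optimum: pick-and-place uses 303 of 303 (binding); solder uses 231 of 231 (binding).
Dual feasibility on the basic columns requires 3·y_pick-and-place + 1·y_solder = 29, 5·y_pick-and-place + 5·y_solder = 55.
This yields shadow prices y_pick-and-place = 9, y_solder = 2.
Reduced cost of displays: c₃ − yᵀa₃ = 19 − (9·2 + 2·2) = 19 − 22 = -3.

-3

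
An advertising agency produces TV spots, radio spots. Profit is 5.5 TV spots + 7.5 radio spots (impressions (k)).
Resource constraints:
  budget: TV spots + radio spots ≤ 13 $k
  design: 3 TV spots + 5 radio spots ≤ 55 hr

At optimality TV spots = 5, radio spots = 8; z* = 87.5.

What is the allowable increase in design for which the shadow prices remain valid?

10

Binding constraints: budget, design. The basis is B = [[1,1],[3,5]] with det 2.
Per unit increase in design, x* moves by d = (-0.5, 0.5).
The basis stays optimal until TV spots reaches 0; allowable increase = 10 hr.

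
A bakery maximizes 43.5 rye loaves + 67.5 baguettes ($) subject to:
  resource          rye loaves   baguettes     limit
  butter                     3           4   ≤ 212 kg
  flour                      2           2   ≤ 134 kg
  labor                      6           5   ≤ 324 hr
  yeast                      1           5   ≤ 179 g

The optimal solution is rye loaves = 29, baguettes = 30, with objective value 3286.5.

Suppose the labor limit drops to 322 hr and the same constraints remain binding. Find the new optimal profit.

Binding: labor and yeast. Non-binding: butter (5 unused), flour (16 unused).
By complementary slackness, y = 0 for the non-binding constraints.
Dual feasibility on the basic columns requires 6·y_labor + 1·y_yeast = 43.5, 5·y_labor + 5·y_yeast = 67.5.
This yields shadow prices y_labor = 6, y_yeast = 7.5.
Δz = y_labor·Δb = 6 × (-2) = -12, so new z* = 3286.5 − 12 = 3274.5.

3274.5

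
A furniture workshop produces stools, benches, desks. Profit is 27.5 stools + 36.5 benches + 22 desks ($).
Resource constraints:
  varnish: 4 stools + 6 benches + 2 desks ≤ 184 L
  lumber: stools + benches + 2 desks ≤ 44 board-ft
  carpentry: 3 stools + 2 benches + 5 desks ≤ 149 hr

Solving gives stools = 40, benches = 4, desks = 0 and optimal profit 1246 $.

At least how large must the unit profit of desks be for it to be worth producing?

At the optimum: varnish uses 184 of 184 (binding); lumber uses 44 of 44 (binding); carpentry uses 128 of 149 (slack = 21).
Slack constraints have shadow price 0 (complementary slackness).
The binding rows give the dual system: 4·y_varnish + 1·y_lumber = 27.5 and 6·y_varnish + 1·y_lumber = 36.5.
This yields shadow prices y_varnish = 4.5, y_lumber = 9.5.
desks enters the basis when its profit ≥ yᵀa₃ = 4.5·2 + 9.5·2 = 28.

28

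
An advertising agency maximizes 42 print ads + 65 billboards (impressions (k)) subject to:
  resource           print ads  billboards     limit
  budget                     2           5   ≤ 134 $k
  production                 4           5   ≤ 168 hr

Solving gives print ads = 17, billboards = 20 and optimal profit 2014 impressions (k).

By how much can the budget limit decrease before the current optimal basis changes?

50

Binding constraints: budget, production. The basis is B = [[2,5],[4,5]] with det -10.
Per unit decrease in budget, x* moves by d = (0.5, -0.4).
The basis stays optimal until billboards reaches 0; allowable decrease = 50 $k.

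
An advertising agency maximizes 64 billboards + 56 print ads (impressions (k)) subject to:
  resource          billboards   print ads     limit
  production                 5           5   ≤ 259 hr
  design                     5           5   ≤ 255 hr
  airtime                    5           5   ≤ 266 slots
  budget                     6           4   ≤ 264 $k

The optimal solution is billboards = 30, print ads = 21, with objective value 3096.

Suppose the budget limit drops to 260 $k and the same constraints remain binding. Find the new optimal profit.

Check each constraint at x*: production 255/259 (slack 4); design 255/255 (tight); airtime 255/266 (slack 11); budget 264/264 (tight).
Since production, airtime are not tight, their duals are 0.
The binding rows give the dual system: 5·y_design + 6·y_budget = 64 and 5·y_design + 4·y_budget = 56.
Solving: y_design = 8, y_budget = 4.
Δz = y_budget·Δb = 4 × (-4) = -16, so new z* = 3096 − 16 = 3080.

3080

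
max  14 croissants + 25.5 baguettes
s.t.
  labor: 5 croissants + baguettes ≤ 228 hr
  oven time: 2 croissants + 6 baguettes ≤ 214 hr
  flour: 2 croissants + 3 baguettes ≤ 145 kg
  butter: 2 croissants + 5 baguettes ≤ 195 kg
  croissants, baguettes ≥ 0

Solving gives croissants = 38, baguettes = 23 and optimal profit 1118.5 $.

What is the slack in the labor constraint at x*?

15

labor used = 5·38 + 1·23 = 213; slack = 228 − 213 = 15.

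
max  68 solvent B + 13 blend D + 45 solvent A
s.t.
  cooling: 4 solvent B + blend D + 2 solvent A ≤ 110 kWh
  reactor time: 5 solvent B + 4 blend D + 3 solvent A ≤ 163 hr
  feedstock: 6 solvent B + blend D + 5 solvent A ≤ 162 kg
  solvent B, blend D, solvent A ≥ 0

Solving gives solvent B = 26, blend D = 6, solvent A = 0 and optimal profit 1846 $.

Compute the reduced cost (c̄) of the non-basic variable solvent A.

-5

At the optimum: cooling uses 110 of 110 (binding); reactor time uses 154 of 163 (slack = 9); feedstock uses 162 of 162 (binding).
By complementary slackness, y = 0 for the non-binding constraint.
From A_Bᵀ y = c: 4·y_cooling + 6·y_feedstock = 68; 1·y_cooling + 1·y_feedstock = 13.
Solving: y_cooling = 5, y_feedstock = 8.
Reduced cost of solvent A: c₃ − yᵀa₃ = 45 − (5·2 + 8·5) = 45 − 50 = -5.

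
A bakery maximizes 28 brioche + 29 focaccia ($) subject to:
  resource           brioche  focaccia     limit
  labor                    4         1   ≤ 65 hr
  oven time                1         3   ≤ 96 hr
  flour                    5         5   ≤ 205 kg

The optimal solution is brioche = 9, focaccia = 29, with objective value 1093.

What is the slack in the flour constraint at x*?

15

flour used = 5·9 + 5·29 = 190; slack = 205 − 190 = 15.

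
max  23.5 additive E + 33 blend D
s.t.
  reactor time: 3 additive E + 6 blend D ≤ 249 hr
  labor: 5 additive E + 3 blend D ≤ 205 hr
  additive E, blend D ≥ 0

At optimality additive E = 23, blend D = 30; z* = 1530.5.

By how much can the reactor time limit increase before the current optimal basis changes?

161

Binding constraints: reactor time, labor. The basis is B = [[3,6],[5,3]] with det -21.
Per unit increase in reactor time, x* moves by d = (-0.1429, 0.2381).
The basis stays optimal until additive E reaches 0; allowable increase = 161 hr.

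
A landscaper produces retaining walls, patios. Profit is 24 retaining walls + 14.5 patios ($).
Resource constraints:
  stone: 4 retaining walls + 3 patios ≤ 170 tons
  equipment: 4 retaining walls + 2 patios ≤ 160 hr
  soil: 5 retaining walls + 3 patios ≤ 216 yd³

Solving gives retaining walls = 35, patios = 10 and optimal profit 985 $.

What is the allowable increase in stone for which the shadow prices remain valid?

22

Binding constraints: stone, equipment. The basis is B = [[4,3],[4,2]] with det -4.
Per unit increase in stone, x* moves by d = (-0.5, 1).
The basis stays optimal until soil becomes binding; allowable increase = 22 tons.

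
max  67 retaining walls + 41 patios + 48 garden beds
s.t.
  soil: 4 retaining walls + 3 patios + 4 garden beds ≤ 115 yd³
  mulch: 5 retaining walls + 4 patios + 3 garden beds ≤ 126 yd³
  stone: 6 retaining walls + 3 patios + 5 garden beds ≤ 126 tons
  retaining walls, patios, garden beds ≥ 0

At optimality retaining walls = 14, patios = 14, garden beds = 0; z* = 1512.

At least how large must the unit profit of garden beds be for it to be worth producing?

50

Check each constraint at x*: soil 98/115 (slack 17); mulch 126/126 (tight); stone 126/126 (tight).
Slack constraints have shadow price 0 (complementary slackness).
From A_Bᵀ y = c: 5·y_mulch + 6·y_stone = 67; 4·y_mulch + 3·y_stone = 41.
Solving: y_mulch = 5, y_stone = 7.
garden beds enters the basis when its profit ≥ yᵀa₃ = 5·3 + 7·5 = 50.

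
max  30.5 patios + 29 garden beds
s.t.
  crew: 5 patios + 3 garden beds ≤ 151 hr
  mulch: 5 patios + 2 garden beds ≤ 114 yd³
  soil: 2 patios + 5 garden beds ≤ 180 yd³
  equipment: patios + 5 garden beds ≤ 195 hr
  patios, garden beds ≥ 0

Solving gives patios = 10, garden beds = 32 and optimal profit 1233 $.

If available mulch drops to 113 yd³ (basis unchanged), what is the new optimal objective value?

At the optimum: crew uses 146 of 151 (slack = 5); mulch uses 114 of 114 (binding); soil uses 180 of 180 (binding); equipment uses 170 of 195 (slack = 25).
Slack constraints have shadow price 0 (complementary slackness).
The binding rows give the dual system: 5·y_mulch + 2·y_soil = 30.5 and 2·y_mulch + 5·y_soil = 29.
→ y_mulch = 4.5 and y_soil = 4.
Δz = y_mulch·Δb = 4.5 × (-1) = -4.5, so new z* = 1233 − 4.5 = 1228.5.

1228.5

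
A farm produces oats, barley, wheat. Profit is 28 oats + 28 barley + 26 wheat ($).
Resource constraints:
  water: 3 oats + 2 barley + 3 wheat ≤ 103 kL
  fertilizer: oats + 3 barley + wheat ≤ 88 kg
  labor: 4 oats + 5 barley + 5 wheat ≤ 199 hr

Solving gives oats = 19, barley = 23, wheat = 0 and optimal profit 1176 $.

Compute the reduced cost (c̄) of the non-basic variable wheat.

Binding: water and fertilizer. Non-binding: labor (8 unused).
Since labor is not tight, its dual is 0.
Dual feasibility on the basic columns requires 3·y_water + 1·y_fertilizer = 28, 2·y_water + 3·y_fertilizer = 28.
→ y_water = 8 and y_fertilizer = 4.
Reduced cost of wheat: c₃ − yᵀa₃ = 26 − (8·3 + 4·1) = 26 − 28 = -2.

-2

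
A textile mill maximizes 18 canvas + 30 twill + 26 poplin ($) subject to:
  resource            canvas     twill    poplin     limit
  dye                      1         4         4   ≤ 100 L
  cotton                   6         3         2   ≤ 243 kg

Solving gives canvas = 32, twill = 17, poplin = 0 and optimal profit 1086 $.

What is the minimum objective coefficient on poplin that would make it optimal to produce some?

28

Both dye and cotton are binding at x*.
Dual feasibility on the basic columns requires 1·y_dye + 6·y_cotton = 18, 4·y_dye + 3·y_cotton = 30.
Solving: y_dye = 6, y_cotton = 2.
poplin enters the basis when its profit ≥ yᵀa₃ = 6·4 + 2·2 = 28.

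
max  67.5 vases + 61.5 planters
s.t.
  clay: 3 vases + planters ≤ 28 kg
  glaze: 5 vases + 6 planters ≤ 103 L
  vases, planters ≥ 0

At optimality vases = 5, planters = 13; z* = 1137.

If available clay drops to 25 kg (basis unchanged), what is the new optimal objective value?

1114.5

Check each constraint at x*: clay 28/28 (tight); glaze 103/103 (tight).
From A_Bᵀ y = c: 3·y_clay + 5·y_glaze = 67.5; 1·y_clay + 6·y_glaze = 61.5.
This yields shadow prices y_clay = 7.5, y_glaze = 9.
Δz = y_clay·Δb = 7.5 × (-3) = -22.5, so new z* = 1137 − 22.5 = 1114.5.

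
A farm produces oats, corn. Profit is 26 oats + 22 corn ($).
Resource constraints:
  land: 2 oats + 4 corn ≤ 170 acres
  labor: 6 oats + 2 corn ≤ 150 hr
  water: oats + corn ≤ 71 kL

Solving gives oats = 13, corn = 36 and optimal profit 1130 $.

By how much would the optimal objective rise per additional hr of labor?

3

At the optimum: land uses 170 of 170 (binding); labor uses 150 of 150 (binding); water uses 49 of 71 (slack = 22).
Slack constraints have shadow price 0 (complementary slackness).
The binding rows give the dual system: 2·y_land + 6·y_labor = 26 and 4·y_land + 2·y_labor = 22.
→ y_land = 4 and y_labor = 3.
Shadow price of labor = 3.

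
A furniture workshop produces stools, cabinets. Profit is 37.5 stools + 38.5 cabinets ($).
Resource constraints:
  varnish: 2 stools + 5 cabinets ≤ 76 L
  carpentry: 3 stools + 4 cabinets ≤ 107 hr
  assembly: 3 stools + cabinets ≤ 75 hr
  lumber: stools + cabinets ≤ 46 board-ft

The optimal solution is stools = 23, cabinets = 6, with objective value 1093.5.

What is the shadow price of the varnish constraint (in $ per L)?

Binding: varnish and assembly. Non-binding: carpentry (14 unused), lumber (17 unused).
By complementary slackness, y = 0 for the non-binding constraints.
From A_Bᵀ y = c: 2·y_varnish + 3·y_assembly = 37.5; 5·y_varnish + 1·y_assembly = 38.5.
→ y_varnish = 6 and y_assembly = 8.5.
Shadow price of varnish = 6.

6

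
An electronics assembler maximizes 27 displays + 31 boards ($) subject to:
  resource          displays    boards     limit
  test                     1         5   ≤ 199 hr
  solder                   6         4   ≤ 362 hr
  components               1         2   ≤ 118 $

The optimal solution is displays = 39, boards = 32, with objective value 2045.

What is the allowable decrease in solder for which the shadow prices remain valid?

202.8

Binding constraints: test, solder. The basis is B = [[1,5],[6,4]] with det -26.
Per unit decrease in solder, x* moves by d = (-0.1923, 0.0385).
The basis stays optimal until displays reaches 0; allowable decrease = 202.8 hr.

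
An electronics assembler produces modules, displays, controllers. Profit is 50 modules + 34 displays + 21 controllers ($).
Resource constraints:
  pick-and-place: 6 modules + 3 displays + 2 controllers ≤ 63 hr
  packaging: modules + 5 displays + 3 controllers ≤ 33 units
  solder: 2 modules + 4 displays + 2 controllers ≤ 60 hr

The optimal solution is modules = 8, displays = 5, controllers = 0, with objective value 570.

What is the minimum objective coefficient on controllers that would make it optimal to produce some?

22

Check each constraint at x*: pick-and-place 63/63 (tight); packaging 33/33 (tight); solder 36/60 (slack 24).
By complementary slackness, y = 0 for the non-binding constraint.
From A_Bᵀ y = c: 6·y_pick-and-place + 1·y_packaging = 50; 3·y_pick-and-place + 5·y_packaging = 34.
Solving: y_pick-and-place = 8, y_packaging = 2.
controllers enters the basis when its profit ≥ yᵀa₃ = 8·2 + 2·3 = 22.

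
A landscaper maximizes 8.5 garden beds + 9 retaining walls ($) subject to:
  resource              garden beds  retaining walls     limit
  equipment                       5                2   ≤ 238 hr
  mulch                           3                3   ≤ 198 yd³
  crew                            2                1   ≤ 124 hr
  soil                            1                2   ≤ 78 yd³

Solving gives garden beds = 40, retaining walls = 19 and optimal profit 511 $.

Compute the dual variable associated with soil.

Binding: equipment and soil. Non-binding: mulch (21 unused), crew (25 unused).
Slack constraints have shadow price 0 (complementary slackness).
From A_Bᵀ y = c: 5·y_equipment + 1·y_soil = 8.5; 2·y_equipment + 2·y_soil = 9.
This yields shadow prices y_equipment = 1, y_soil = 3.5.
Shadow price of soil = 3.5.

3.5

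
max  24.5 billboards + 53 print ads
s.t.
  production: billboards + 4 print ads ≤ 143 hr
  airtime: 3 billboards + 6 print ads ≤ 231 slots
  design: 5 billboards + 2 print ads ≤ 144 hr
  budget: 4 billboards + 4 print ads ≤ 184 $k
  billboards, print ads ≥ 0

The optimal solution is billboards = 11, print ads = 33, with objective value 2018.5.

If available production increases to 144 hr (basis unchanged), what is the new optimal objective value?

At the optimum: production uses 143 of 143 (binding); airtime uses 231 of 231 (binding); design uses 121 of 144 (slack = 23); budget uses 176 of 184 (slack = 8).
By complementary slackness, y = 0 for the non-binding constraints.
Dual feasibility on the basic columns requires 1·y_production + 3·y_airtime = 24.5, 4·y_production + 6·y_airtime = 53.
→ y_production = 2 and y_airtime = 7.5.
Δz = y_production·Δb = 2 × (1) = 2, so new z* = 2018.5 + 2 = 2020.5.

2020.5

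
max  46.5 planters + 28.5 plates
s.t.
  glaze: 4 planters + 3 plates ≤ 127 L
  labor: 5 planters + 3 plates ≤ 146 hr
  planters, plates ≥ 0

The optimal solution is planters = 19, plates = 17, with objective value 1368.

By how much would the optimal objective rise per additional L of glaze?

1

Both glaze and labor are binding at x*.
The binding rows give the dual system: 4·y_glaze + 5·y_labor = 46.5 and 3·y_glaze + 3·y_labor = 28.5.
Solving: y_glaze = 1, y_labor = 8.5.
Shadow price of glaze = 1.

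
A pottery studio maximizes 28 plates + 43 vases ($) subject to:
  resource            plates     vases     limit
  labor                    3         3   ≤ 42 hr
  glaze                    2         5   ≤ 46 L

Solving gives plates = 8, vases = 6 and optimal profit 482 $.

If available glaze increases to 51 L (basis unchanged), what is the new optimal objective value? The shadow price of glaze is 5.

Δb = 5, so new z* = 482 + (5)·(5) = 482 + 25 = 507.

507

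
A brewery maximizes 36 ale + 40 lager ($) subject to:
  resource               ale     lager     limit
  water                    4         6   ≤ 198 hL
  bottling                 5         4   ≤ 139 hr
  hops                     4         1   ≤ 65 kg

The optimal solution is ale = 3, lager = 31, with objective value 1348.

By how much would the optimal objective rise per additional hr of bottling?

At the optimum: water uses 198 of 198 (binding); bottling uses 139 of 139 (binding); hops uses 43 of 65 (slack = 22).
Since hops is not tight, its dual is 0.
The binding rows give the dual system: 4·y_water + 5·y_bottling = 36 and 6·y_water + 4·y_bottling = 40.
→ y_water = 4 and y_bottling = 4.
Shadow price of bottling = 4.

4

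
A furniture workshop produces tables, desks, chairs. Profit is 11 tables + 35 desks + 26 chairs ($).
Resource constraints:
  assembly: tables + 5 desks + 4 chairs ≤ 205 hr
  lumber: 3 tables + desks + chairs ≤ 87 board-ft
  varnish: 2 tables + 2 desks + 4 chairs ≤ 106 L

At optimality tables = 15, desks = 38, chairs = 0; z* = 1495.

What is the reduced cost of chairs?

Binding: assembly and varnish. Non-binding: lumber (4 unused).
By complementary slackness, y = 0 for the non-binding constraint.
Dual feasibility on the basic columns requires 1·y_assembly + 2·y_varnish = 11, 5·y_assembly + 2·y_varnish = 35.
Solving: y_assembly = 6, y_varnish = 2.5.
Reduced cost of chairs: c₃ − yᵀa₃ = 26 − (6·4 + 2.5·4) = 26 − 34 = -8.

-8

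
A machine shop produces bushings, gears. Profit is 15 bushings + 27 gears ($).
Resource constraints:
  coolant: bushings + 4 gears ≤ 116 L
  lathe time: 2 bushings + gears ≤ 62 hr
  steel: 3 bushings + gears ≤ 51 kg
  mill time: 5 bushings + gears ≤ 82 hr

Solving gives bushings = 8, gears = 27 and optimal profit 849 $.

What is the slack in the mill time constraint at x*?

15

mill time used = 5·8 + 1·27 = 67; slack = 82 − 67 = 15.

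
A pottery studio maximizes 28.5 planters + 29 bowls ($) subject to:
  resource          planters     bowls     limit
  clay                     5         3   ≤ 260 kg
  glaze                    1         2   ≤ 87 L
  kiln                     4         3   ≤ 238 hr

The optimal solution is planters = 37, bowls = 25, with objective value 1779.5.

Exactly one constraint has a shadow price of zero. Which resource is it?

kiln

clay: 260/260 (binding)
glaze: 87/87 (binding)
kiln: 223/238 (slack 15)
By complementary slackness, a constraint with positive slack has shadow price 0 → kiln.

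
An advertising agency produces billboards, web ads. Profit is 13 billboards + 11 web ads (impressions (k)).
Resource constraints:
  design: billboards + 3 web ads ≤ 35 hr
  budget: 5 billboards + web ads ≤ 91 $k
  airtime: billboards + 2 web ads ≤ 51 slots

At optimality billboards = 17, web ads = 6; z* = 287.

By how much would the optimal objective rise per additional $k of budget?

2

Binding: design and budget. Non-binding: airtime (22 unused).
By complementary slackness, y = 0 for the non-binding constraint.
From A_Bᵀ y = c: 1·y_design + 5·y_budget = 13; 3·y_design + 1·y_budget = 11.
Solving: y_design = 3, y_budget = 2.
Shadow price of budget = 2.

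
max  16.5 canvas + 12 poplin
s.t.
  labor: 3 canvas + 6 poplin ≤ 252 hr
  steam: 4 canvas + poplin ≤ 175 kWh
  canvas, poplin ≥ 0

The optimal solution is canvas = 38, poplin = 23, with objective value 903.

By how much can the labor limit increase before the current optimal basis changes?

Binding constraints: labor, steam. The basis is B = [[3,6],[4,1]] with det -21.
Per unit increase in labor, x* moves by d = (-0.0476, 0.1905).
The basis stays optimal until canvas reaches 0; allowable increase = 798 hr.

798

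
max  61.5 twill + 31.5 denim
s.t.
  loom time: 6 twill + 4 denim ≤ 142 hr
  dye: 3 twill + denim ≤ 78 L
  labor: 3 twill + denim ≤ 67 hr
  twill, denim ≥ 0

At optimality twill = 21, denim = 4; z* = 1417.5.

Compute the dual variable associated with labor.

Binding: loom time and labor. Non-binding: dye (11 unused).
By complementary slackness, y = 0 for the non-binding constraint.
The binding rows give the dual system: 6·y_loom time + 3·y_labor = 61.5 and 4·y_loom time + 1·y_labor = 31.5.
Solving: y_loom time = 5.5, y_labor = 9.5.
Shadow price of labor = 9.5.

9.5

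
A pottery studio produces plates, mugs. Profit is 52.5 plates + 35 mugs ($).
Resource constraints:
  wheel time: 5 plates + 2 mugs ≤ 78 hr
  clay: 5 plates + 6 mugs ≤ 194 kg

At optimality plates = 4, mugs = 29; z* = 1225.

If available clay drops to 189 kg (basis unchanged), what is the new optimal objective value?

Both wheel time and clay are binding at x*.
Dual feasibility on the basic columns requires 5·y_wheel time + 5·y_clay = 52.5, 2·y_wheel time + 6·y_clay = 35.
Solving: y_wheel time = 7, y_clay = 3.5.
Δz = y_clay·Δb = 3.5 × (-5) = -17.5, so new z* = 1225 − 17.5 = 1207.5.

1207.5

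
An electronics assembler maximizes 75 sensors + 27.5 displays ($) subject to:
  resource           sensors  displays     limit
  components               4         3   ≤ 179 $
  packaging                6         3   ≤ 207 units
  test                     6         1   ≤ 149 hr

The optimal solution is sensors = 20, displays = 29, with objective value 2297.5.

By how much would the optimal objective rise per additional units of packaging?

Check each constraint at x*: components 167/179 (slack 12); packaging 207/207 (tight); test 149/149 (tight).
By complementary slackness, y = 0 for the non-binding constraint.
The binding rows give the dual system: 6·y_packaging + 6·y_test = 75 and 3·y_packaging + 1·y_test = 27.5.
Solving: y_packaging = 7.5, y_test = 5.
Shadow price of packaging = 7.5.

7.5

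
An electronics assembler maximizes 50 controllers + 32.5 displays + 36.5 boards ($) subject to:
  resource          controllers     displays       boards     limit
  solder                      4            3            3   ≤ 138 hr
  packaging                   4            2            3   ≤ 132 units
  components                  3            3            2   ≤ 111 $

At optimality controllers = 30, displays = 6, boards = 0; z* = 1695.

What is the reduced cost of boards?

Binding: solder and packaging. Non-binding: components (3 unused).
By complementary slackness, y = 0 for the non-binding constraint.
The binding rows give the dual system: 4·y_solder + 4·y_packaging = 50 and 3·y_solder + 2·y_packaging = 32.5.
This yields shadow prices y_solder = 7.5, y_packaging = 5.
Reduced cost of boards: c₃ − yᵀa₃ = 36.5 − (7.5·3 + 5·3) = 36.5 − 37.5 = -1.

-1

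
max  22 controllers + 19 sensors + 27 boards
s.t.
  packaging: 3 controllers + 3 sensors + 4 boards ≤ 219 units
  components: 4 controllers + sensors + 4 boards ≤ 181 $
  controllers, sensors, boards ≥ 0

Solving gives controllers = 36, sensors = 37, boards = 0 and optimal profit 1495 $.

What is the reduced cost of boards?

-1

Check each constraint at x*: packaging 219/219 (tight); components 181/181 (tight).
Dual feasibility on the basic columns requires 3·y_packaging + 4·y_components = 22, 3·y_packaging + 1·y_components = 19.
This yields shadow prices y_packaging = 6, y_components = 1.
Reduced cost of boards: c₃ − yᵀa₃ = 27 − (6·4 + 1·4) = 27 − 28 = -1.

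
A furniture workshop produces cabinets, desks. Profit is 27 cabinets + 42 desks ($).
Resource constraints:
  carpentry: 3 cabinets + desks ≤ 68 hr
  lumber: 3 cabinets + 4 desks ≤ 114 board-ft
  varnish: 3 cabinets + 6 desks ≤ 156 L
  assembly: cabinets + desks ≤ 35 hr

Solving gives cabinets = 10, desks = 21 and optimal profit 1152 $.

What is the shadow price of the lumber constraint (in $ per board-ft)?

6

At the optimum: carpentry uses 51 of 68 (slack = 17); lumber uses 114 of 114 (binding); varnish uses 156 of 156 (binding); assembly uses 31 of 35 (slack = 4).
Slack constraints have shadow price 0 (complementary slackness).
From A_Bᵀ y = c: 3·y_lumber + 3·y_varnish = 27; 4·y_lumber + 6·y_varnish = 42.
Solving: y_lumber = 6, y_varnish = 3.
Shadow price of lumber = 6.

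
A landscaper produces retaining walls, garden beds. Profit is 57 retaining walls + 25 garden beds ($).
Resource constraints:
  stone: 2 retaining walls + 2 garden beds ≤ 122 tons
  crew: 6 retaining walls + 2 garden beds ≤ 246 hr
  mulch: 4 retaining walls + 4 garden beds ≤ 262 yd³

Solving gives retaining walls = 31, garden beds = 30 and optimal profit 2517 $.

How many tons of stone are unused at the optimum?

stone used = 2·31 + 2·30 = 122; slack = 122 − 122 = 0.

0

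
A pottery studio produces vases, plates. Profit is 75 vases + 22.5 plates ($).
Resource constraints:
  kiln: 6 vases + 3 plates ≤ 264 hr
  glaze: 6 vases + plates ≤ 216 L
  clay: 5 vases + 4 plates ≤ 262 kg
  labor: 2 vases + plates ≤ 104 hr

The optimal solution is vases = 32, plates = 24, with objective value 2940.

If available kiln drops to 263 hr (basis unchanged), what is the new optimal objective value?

2935

At the optimum: kiln uses 264 of 264 (binding); glaze uses 216 of 216 (binding); clay uses 256 of 262 (slack = 6); labor uses 88 of 104 (slack = 16).
By complementary slackness, y = 0 for the non-binding constraints.
Dual feasibility on the basic columns requires 6·y_kiln + 6·y_glaze = 75, 3·y_kiln + 1·y_glaze = 22.5.
→ y_kiln = 5 and y_glaze = 7.5.
Δz = y_kiln·Δb = 5 × (-1) = -5, so new z* = 2940 − 5 = 2935.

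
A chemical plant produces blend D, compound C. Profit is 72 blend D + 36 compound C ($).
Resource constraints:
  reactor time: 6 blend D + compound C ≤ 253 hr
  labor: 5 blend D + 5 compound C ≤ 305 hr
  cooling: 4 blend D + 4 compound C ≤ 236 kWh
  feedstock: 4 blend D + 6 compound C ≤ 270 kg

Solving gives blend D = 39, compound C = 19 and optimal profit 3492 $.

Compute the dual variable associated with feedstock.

At the optimum: reactor time uses 253 of 253 (binding); labor uses 290 of 305 (slack = 15); cooling uses 232 of 236 (slack = 4); feedstock uses 270 of 270 (binding).
Slack constraints have shadow price 0 (complementary slackness).
The binding rows give the dual system: 6·y_reactor time + 4·y_feedstock = 72 and 1·y_reactor time + 6·y_feedstock = 36.
This yields shadow prices y_reactor time = 9, y_feedstock = 4.5.
Shadow price of feedstock = 4.5.

4.5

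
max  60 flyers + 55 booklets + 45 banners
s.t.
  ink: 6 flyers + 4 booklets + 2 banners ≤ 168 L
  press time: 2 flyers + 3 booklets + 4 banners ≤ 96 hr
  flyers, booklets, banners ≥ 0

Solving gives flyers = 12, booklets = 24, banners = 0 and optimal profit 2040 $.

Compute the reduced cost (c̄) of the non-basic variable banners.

-5

Both ink and press time are binding at x*.
Dual feasibility on the basic columns requires 6·y_ink + 2·y_press time = 60, 4·y_ink + 3·y_press time = 55.
This yields shadow prices y_ink = 7, y_press time = 9.
Reduced cost of banners: c₃ − yᵀa₃ = 45 − (7·2 + 9·4) = 45 − 50 = -5.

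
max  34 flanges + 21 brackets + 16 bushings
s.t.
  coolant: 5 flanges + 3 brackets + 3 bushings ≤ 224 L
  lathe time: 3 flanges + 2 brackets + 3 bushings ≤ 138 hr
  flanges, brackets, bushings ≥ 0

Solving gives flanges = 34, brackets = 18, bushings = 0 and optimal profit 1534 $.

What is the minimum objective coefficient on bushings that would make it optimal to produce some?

Check each constraint at x*: coolant 224/224 (tight); lathe time 138/138 (tight).
From A_Bᵀ y = c: 5·y_coolant + 3·y_lathe time = 34; 3·y_coolant + 2·y_lathe time = 21.
This yields shadow prices y_coolant = 5, y_lathe time = 3.
bushings enters the basis when its profit ≥ yᵀa₃ = 5·3 + 3·3 = 24.

24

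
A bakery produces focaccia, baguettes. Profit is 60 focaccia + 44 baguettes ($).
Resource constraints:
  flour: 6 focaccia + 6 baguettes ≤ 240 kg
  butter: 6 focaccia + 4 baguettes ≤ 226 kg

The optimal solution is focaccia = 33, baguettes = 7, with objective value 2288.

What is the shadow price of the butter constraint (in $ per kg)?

8

Check each constraint at x*: flour 240/240 (tight); butter 226/226 (tight).
From A_Bᵀ y = c: 6·y_flour + 6·y_butter = 60; 6·y_flour + 4·y_butter = 44.
→ y_flour = 2 and y_butter = 8.
Shadow price of butter = 8.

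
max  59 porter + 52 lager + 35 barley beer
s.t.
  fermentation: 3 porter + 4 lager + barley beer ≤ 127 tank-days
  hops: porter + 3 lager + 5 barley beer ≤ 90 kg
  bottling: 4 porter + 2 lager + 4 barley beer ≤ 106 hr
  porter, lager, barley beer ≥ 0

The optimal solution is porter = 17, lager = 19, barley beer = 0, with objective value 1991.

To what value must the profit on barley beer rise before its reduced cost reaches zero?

41

Check each constraint at x*: fermentation 127/127 (tight); hops 74/90 (slack 16); bottling 106/106 (tight).
Since hops is not tight, its dual is 0.
From A_Bᵀ y = c: 3·y_fermentation + 4·y_bottling = 59; 4·y_fermentation + 2·y_bottling = 52.
Solving: y_fermentation = 9, y_bottling = 8.
barley beer enters the basis when its profit ≥ yᵀa₃ = 9·1 + 8·4 = 41.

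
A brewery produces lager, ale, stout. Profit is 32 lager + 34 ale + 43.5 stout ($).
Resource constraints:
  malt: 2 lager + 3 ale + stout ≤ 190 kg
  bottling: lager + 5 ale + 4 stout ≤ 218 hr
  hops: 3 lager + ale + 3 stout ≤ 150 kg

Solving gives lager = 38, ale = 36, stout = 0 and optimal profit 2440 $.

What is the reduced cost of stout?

-3.5

Binding: bottling and hops. Non-binding: malt (6 unused).
Slack constraints have shadow price 0 (complementary slackness).
From A_Bᵀ y = c: 1·y_bottling + 3·y_hops = 32; 5·y_bottling + 1·y_hops = 34.
This yields shadow prices y_bottling = 5, y_hops = 9.
Reduced cost of stout: c₃ − yᵀa₃ = 43.5 − (5·4 + 9·3) = 43.5 − 47 = -3.5.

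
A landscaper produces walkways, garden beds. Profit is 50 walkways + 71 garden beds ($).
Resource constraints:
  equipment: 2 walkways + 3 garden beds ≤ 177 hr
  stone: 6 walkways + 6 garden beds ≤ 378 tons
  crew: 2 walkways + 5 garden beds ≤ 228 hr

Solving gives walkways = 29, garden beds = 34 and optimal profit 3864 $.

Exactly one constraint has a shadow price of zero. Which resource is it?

equipment: 160/177 (slack 17)
stone: 378/378 (binding)
crew: 228/228 (binding)
By complementary slackness, a constraint with positive slack has shadow price 0 → equipment.

equipment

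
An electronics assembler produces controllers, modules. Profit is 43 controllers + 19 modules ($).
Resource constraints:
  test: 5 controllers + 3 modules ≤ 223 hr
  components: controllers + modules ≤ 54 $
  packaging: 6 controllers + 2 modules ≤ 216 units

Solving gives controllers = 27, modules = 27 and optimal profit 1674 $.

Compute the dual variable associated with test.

Binding: components and packaging. Non-binding: test (7 unused).
Since test is not tight, its dual is 0.
From A_Bᵀ y = c: 1·y_components + 6·y_packaging = 43; 1·y_components + 2·y_packaging = 19.
→ y_components = 7 and y_packaging = 6.
Shadow price of test = 0.

0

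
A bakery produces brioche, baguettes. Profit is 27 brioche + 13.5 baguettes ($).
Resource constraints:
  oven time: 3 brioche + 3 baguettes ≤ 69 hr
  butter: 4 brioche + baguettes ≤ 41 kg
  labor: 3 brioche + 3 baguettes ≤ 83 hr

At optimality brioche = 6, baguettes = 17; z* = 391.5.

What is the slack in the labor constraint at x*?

14

labor used = 3·6 + 3·17 = 69; slack = 83 − 69 = 14.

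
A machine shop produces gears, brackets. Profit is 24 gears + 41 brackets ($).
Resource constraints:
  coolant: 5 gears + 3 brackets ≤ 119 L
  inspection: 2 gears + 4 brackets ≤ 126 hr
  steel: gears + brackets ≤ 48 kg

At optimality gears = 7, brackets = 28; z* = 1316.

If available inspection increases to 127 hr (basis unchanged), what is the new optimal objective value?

Check each constraint at x*: coolant 119/119 (tight); inspection 126/126 (tight); steel 35/48 (slack 13).
Slack constraints have shadow price 0 (complementary slackness).
Dual feasibility on the basic columns requires 5·y_coolant + 2·y_inspection = 24, 3·y_coolant + 4·y_inspection = 41.
Solving: y_coolant = 1, y_inspection = 9.5.
Δz = y_inspection·Δb = 9.5 × (1) = 9.5, so new z* = 1316 + 9.5 = 1325.5.

1325.5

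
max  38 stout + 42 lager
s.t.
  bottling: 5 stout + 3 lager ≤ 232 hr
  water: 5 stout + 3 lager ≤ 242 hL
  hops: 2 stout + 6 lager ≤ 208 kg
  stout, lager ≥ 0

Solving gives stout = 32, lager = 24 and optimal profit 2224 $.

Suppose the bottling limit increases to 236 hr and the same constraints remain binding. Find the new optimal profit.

Binding: bottling and hops. Non-binding: water (10 unused).
By complementary slackness, y = 0 for the non-binding constraint.
The binding rows give the dual system: 5·y_bottling + 2·y_hops = 38 and 3·y_bottling + 6·y_hops = 42.
This yields shadow prices y_bottling = 6, y_hops = 4.
Δz = y_bottling·Δb = 6 × (4) = 24, so new z* = 2224 + 24 = 2248.

2248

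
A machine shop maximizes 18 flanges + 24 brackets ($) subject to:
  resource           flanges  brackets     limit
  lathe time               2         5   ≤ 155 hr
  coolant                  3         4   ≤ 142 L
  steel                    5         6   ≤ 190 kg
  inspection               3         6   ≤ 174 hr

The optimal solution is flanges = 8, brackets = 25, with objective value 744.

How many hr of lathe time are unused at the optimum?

14

lathe time used = 2·8 + 5·25 = 141; slack = 155 − 141 = 14.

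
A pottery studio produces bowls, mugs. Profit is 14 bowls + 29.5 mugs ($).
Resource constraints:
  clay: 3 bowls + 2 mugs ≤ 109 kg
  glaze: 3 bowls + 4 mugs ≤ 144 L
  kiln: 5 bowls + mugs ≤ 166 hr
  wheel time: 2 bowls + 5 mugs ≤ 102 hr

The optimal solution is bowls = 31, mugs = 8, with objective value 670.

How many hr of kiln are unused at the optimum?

3

kiln used = 5·31 + 1·8 = 163; slack = 166 − 163 = 3.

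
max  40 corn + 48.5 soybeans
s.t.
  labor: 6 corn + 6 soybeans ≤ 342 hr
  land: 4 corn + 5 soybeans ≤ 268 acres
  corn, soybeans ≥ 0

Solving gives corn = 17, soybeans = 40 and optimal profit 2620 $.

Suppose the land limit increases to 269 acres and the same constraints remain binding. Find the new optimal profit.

2628.5

Check each constraint at x*: labor 342/342 (tight); land 268/268 (tight).
From A_Bᵀ y = c: 6·y_labor + 4·y_land = 40; 6·y_labor + 5·y_land = 48.5.
→ y_labor = 1 and y_land = 8.5.
Δz = y_land·Δb = 8.5 × (1) = 8.5, so new z* = 2620 + 8.5 = 2628.5.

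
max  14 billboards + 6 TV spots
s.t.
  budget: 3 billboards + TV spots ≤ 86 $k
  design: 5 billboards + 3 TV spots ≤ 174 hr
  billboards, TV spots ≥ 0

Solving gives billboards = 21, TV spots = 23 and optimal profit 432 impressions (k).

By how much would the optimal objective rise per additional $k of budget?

3

Check each constraint at x*: budget 86/86 (tight); design 174/174 (tight).
From A_Bᵀ y = c: 3·y_budget + 5·y_design = 14; 1·y_budget + 3·y_design = 6.
→ y_budget = 3 and y_design = 1.
Shadow price of budget = 3.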